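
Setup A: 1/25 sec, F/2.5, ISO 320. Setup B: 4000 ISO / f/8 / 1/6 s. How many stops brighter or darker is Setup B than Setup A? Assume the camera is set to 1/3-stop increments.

2 1/3 stops brighter

Aperture: f/2.5 → f/2.8 → f/3.2 → f/3.5 → f/4 → f/4.5 → f/5 → f/5.6 → f/6.3 → f/7.1 → f/8 — 3 1/3 stops smaller aperture (darker).
Shutter speed: 1/25 → 1/20 → 1/15 → 1/13 → 1/10 → 1/8 → 1/6 — 2 stops slower (brighter).
ISO: 320 → 400 → 500 → 640 → 800 → 1000 → 1250 → 1600 → 2000 → 2500 → 3200 → 4000 — 3 2/3 stops raised (brighter).
Net: −3 1/3 +2 +3 2/3 = +2 1/3 stops.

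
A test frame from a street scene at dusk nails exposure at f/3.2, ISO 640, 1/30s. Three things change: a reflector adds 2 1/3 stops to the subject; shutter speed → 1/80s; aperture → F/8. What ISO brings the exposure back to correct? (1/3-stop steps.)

Scene light: 2 1/3 stops brighter.
Shutter speed: 1/30 → 1/40 → 1/50 → 1/60 → 1/80 — 1 1/3 stops faster (darker).
Aperture: f/3.2 → f/3.5 → f/4 → f/4.5 → f/5 → f/5.6 → f/6.3 → f/7.1 → f/8 — 2 2/3 stops stopped down (darker).
Net so far: 1 2/3 stops darker. ISO: 640 → 800 → 1000 → 1250 → 1600 → 2000.

ISO 2000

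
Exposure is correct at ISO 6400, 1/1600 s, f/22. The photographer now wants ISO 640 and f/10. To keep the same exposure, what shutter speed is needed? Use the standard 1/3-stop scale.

1/800s

ISO: 6400 → 5000 → 4000 → 3200 → 2500 → 2000 → 1600 → 1250 → 1000 → 800 → 640 — 3 1/3 stops lower (darker).
Aperture: f/22 → f/20 → f/18 → f/16 → f/14 → f/13 → f/11 → f/10 — 2 1/3 stops wider (brighter).
Net change so far: 1 stop darker. Offset with the shutter speed: 1/1600 → 1/1250 → 1/1000 → 1/800.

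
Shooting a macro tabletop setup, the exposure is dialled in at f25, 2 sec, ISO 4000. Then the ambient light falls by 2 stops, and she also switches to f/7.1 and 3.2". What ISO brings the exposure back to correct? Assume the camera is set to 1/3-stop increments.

ISO 800

Scene light: 2 stops darker.
Aperture: f/25 → f/22 → f/20 → f/18 → f/16 → f/14 → f/13 → f/11 → f/10 → f/9 → f/8 → f/7.1 — 3 2/3 stops larger aperture (brighter).
Shutter speed: 2 → 2.5 → 3.2 — 2/3 stop longer (brighter).
Net so far: 2 1/3 stops brighter. ISO: 4000 → 3200 → 2500 → 2000 → 1600 → 1250 → 1000 → 800.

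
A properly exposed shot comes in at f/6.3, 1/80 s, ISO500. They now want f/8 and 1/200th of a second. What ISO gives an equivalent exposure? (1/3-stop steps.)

Aperture: f/6.3 → f/7.1 → f/8 — 2/3 stop stopped down (darker).
Shutter speed: 1/80 → 1/100 → 1/125 → 1/160 → 1/200 — 1 1/3 stops shorter (darker).
Net change so far: 2 stops darker. Offset with the ISO: 500 → 640 → 800 → 1000 → 1250 → 1600 → 2000.

ISO 2000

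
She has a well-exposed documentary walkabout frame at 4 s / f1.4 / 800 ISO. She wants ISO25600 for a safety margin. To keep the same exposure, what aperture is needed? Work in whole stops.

f/8

ISO: 800 → 1600 → 3200 → 6400 → 12800 → 25600 — 5 stops raised (brighter).
Need 5 stops darker from the aperture: f/1.4 → f/2 → f/2.8 → f/4 → f/5.6 → f/8.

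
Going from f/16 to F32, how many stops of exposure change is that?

2 stops

f/16 → f/22 → f/32 — count the steps: 2 stops.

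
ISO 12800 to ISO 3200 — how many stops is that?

2 stops

12800 → 6400 → 3200 — count the steps: 2 stops.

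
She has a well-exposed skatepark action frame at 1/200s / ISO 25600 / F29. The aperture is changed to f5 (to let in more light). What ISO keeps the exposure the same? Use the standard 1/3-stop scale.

Aperture: f/29 → f/25 → f/22 → f/20 → f/18 → f/16 → f/14 → f/13 → f/11 → f/10 → f/9 → f/8 → f/7.1 → f/6.3 → f/5.6 → f/5 — 5 stops opened up (brighter).
Need 5 stops darker from the ISO: 25600 → 20000 → 16000 → 12800 → 10000 → 8000 → 6400 → 5000 → 4000 → 3200 → 2500 → 2000 → 1600 → 1250 → 1000 → 800.

ISO 800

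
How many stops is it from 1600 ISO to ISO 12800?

3 stops

1600 → 3200 → 6400 → 12800 — count the steps: 3 stops.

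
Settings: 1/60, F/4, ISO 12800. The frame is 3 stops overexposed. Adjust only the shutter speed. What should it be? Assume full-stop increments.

1/500s

Overexposed by 3 stops → need 3 stops darker.
Shutter speed: 1/60 → 1/125 → 1/250 → 1/500.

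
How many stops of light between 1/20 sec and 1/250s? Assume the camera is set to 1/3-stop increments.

3 2/3 stops

1/20 → 1/25 → 1/30 → 1/40 → 1/50 → 1/60 → 1/80 → 1/100 → 1/125 → 1/160 → 1/200 → 1/250 — count the steps: 11 third-stops = 3 2/3 stops.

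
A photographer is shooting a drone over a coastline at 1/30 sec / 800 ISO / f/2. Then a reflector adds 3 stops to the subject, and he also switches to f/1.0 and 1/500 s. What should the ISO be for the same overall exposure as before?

Scene light: 3 stops brighter.
Aperture: f/2 → f/1.4 → f/1.0 — 2 stops opened up (brighter).
Shutter speed: 1/30 → 1/60 → 1/125 → 1/250 → 1/500 — 4 stops shorter (darker).
Net so far: 1 stop brighter. ISO: 800 → 400.

ISO 400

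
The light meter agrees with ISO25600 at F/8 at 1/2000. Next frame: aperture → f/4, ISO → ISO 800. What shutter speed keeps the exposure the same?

Aperture: f/8 → f/5.6 → f/4 — 2 stops opened up (brighter).
ISO: 25600 → 12800 → 6400 → 3200 → 1600 → 800 — 5 stops dropped (darker).
Net change so far: 3 stops darker. Offset with the shutter speed: 1/2000 → 1/1000 → 1/500 → 1/250.

1/250s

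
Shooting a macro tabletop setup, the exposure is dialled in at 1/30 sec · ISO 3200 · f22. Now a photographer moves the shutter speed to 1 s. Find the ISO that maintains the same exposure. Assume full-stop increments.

Shutter speed: 1/30 → 1/15 → 1/8 → 1/4 → 1/2 → 1 — 5 stops slower (brighter).
Need 5 stops darker from the ISO: 3200 → 1600 → 800 → 400 → 200 → 100.

ISO 100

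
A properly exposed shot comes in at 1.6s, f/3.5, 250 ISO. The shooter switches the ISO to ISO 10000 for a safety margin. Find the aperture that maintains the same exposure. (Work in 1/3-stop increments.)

f/22

ISO: 250 → 320 → 400 → 500 → 640 → 800 → 1000 → 1250 → 1600 → 2000 → 2500 → 3200 → 4000 → 5000 → 6400 → 8000 → 10000 — 5 1/3 stops raised (brighter).
Need 5 1/3 stops darker from the aperture: f/3.5 → f/4 → f/4.5 → f/5 → f/5.6 → f/6.3 → f/7.1 → f/8 → f/9 → f/10 → f/11 → f/13 → f/14 → f/16 → f/18 → f/20 → f/22.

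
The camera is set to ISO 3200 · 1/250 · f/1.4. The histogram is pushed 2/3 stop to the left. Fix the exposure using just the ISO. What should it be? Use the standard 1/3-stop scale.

Underexposed by 2/3 stop → need 2/3 stop brighter.
ISO: 3200 → 4000 → 5000.

ISO 5000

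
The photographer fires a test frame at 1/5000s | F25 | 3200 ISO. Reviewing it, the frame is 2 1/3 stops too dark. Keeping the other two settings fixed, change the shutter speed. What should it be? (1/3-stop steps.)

Underexposed by 2 1/3 stops → need 2 1/3 stops brighter.
Shutter speed: 1/5000 → 1/4000 → 1/3200 → 1/2500 → 1/2000 → 1/1600 → 1/1250 → 1/1000.

1/1000s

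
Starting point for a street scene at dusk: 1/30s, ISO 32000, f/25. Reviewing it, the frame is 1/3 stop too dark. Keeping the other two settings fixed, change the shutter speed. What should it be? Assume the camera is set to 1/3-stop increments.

Underexposed by 1/3 stop → need 1/3 stop brighter.
Shutter speed: 1/30 → 1/25.

1/25s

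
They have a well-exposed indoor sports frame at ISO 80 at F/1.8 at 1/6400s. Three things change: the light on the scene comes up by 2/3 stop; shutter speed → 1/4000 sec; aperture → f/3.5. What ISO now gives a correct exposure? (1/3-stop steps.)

ISO 125

Scene light: 2/3 stop brighter.
Shutter speed: 1/6400 → 1/5000 → 1/4000 — 2/3 stop slower (brighter).
Aperture: f/1.8 → f/2 → f/2.2 → f/2.5 → f/2.8 → f/3.2 → f/3.5 — 2 stops smaller aperture (darker).
Net so far: 2/3 stop darker. ISO: 80 → 100 → 125.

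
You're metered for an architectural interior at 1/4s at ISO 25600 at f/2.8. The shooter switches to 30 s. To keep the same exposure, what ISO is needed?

ISO 200

Shutter speed: 1/4 → 1/2 → 1 → 2 → 4 → 8 → 15 → 30 — 7 stops longer (brighter).
Need 7 stops darker from the ISO: 25600 → 12800 → 6400 → 3200 → 1600 → 800 → 400 → 200.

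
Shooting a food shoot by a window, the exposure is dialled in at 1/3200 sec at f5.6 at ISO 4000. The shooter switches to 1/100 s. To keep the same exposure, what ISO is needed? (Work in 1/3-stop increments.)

ISO 125

Shutter speed: 1/3200 → 1/2500 → 1/2000 → 1/1600 → 1/1250 → 1/1000 → 1/800 → 1/640 → 1/500 → 1/400 → 1/320 → 1/250 → 1/200 → 1/160 → 1/125 → 1/100 — 5 stops longer (brighter).
Need 5 stops darker from the ISO: 4000 → 3200 → 2500 → 2000 → 1600 → 1250 → 1000 → 800 → 640 → 500 → 400 → 320 → 250 → 200 → 160 → 125.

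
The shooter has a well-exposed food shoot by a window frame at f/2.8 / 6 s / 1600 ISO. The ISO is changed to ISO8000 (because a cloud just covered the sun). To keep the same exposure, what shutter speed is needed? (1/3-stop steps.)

1.3 s

ISO: 1600 → 2000 → 2500 → 3200 → 4000 → 5000 → 6400 → 8000 — 2 1/3 stops raised (brighter).
Need 2 1/3 stops darker from the shutter speed: 6 → 5 → 4 → 3.2 → 2.5 → 2 → 1.6 → 1.3.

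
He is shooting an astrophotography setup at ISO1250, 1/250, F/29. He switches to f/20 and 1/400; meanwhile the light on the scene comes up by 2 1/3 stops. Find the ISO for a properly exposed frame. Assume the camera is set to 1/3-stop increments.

Scene light: 2 1/3 stops brighter.
Aperture: f/29 → f/25 → f/22 → f/20 — 1 stop larger aperture (brighter).
Shutter speed: 1/250 → 1/320 → 1/400 — 2/3 stop shorter (darker).
Net so far: 2 2/3 stops brighter. ISO: 1250 → 1000 → 800 → 640 → 500 → 400 → 320 → 250 → 200.

ISO 200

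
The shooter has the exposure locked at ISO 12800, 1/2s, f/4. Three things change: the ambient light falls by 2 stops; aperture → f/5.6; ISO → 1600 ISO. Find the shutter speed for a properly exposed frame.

Scene light: 2 stops darker.
Aperture: f/4 → f/5.6 — 1 stop smaller aperture (darker).
ISO: 12800 → 6400 → 3200 → 1600 — 3 stops lower (darker).
Net so far: 6 stops darker. Shutter speed: 1/2 → 1 → 2 → 4 → 8 → 15 → 30.

30 s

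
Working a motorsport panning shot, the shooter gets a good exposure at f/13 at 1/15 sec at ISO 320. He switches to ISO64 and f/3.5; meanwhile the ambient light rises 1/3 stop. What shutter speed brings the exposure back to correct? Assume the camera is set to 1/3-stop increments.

Scene light: 1/3 stop brighter.
ISO: 320 → 250 → 200 → 160 → 125 → 100 → 80 → 64 — 2 1/3 stops lower (darker).
Aperture: f/13 → f/11 → f/10 → f/9 → f/8 → f/7.1 → f/6.3 → f/5.6 → f/5 → f/4.5 → f/4 → f/3.5 — 3 2/3 stops wider (brighter).
Net so far: 1 2/3 stops brighter. Shutter speed: 1/15 → 1/20 → 1/25 → 1/30 → 1/40 → 1/50.

1/50s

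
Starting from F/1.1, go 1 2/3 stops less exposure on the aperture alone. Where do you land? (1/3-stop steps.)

Aperture: f/1.1 → f/1.2 → f/1.4 → f/1.6 → f/1.8 → f/2 — 1 2/3 stops stopped down (darker).

f/2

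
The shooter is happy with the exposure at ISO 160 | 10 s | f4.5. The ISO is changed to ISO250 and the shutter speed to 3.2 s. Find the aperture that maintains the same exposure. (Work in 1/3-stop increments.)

ISO: 160 → 200 → 250 — 2/3 stop raised (brighter).
Shutter speed: 10 → 8 → 6 → 5 → 4 → 3.2 — 1 2/3 stops shorter (darker).
Net change so far: 1 stop darker. Offset with the aperture: f/4.5 → f/4 → f/3.5 → f/3.2.

f/3.2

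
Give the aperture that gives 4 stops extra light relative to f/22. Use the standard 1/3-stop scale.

Aperture: f/22 → f/20 → f/18 → f/16 → f/14 → f/13 → f/11 → f/10 → f/9 → f/8 → f/7.1 → f/6.3 → f/5.6 — 4 stops wider (brighter).

f/5.6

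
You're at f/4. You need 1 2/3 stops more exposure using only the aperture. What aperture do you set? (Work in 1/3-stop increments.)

Aperture: f/4 → f/3.5 → f/3.2 → f/2.8 → f/2.5 → f/2.2 — 1 2/3 stops wider (brighter).

f/2.2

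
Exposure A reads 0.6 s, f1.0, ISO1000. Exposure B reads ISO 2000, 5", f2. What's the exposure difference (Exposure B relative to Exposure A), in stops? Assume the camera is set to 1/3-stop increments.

Aperture: f/1.0 → f/1.1 → f/1.2 → f/1.4 → f/1.6 → f/1.8 → f/2 — 2 stops smaller aperture (darker).
Shutter speed: 0.6 → 0.8 → 1 → 1.3 → 1.6 → 2 → 2.5 → 3.2 → 4 → 5 — 3 stops longer (brighter).
ISO: 1000 → 1250 → 1600 → 2000 — 1 stop raised (brighter).
Net: −2 +3 +1 = +2 stops.

2 stops brighter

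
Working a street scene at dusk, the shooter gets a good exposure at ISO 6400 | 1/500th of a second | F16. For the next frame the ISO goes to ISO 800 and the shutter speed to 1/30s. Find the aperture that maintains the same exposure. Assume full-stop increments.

f/22

ISO: 6400 → 3200 → 1600 → 800 — 3 stops lower (darker).
Shutter speed: 1/500 → 1/250 → 1/125 → 1/60 → 1/30 — 4 stops longer (brighter).
Net change so far: 1 stop brighter. Offset with the aperture: f/16 → f/22.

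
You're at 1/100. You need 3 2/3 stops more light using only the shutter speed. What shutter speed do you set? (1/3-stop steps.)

Shutter speed: 1/100 → 1/80 → 1/60 → 1/50 → 1/40 → 1/30 → 1/25 → 1/20 → 1/15 → 1/13 → 1/10 → 1/8 — 3 2/3 stops slower (brighter).

1/8s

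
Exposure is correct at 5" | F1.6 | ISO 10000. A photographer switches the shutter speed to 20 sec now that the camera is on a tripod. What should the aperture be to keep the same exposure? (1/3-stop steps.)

f/3.2

Shutter speed: 5 → 6 → 8 → 10 → 13 → 15 → 20 — 2 stops slower (brighter).
Need 2 stops darker from the aperture: f/1.6 → f/1.8 → f/2 → f/2.2 → f/2.5 → f/2.8 → f/3.2.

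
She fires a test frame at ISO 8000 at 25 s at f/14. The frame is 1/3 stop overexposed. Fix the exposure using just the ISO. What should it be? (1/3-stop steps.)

ISO 6400

Overexposed by 1/3 stop → need 1/3 stop darker.
ISO: 8000 → 6400.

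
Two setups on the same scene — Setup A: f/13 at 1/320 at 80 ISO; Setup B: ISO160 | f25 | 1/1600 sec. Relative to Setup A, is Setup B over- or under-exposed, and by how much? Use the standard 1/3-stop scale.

3 1/3 stops darker

Aperture: f/13 → f/14 → f/16 → f/18 → f/20 → f/22 → f/25 — 2 stops stopped down (darker).
Shutter speed: 1/320 → 1/400 → 1/500 → 1/640 → 1/800 → 1/1000 → 1/1250 → 1/1600 — 2 1/3 stops faster (darker).
ISO: 80 → 100 → 125 → 160 — 1 stop higher (brighter).
Net: −2 −2 1/3 +1 = −3 1/3 stops.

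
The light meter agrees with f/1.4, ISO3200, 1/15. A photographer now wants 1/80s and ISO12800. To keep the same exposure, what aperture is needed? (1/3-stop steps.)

Shutter speed: 1/15 → 1/20 → 1/25 → 1/30 → 1/40 → 1/50 → 1/60 → 1/80 — 2 1/3 stops shorter (darker).
ISO: 3200 → 4000 → 5000 → 6400 → 8000 → 10000 → 12800 — 2 stops raised (brighter).
Net change so far: 1/3 stop darker. Offset with the aperture: f/1.4 → f/1.2.

f/1.2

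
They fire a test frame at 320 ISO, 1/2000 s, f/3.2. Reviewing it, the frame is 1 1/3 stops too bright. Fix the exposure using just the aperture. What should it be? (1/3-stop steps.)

Overexposed by 1 1/3 stops → need 1 1/3 stops darker.
Aperture: f/3.2 → f/3.5 → f/4 → f/4.5 → f/5.

f/5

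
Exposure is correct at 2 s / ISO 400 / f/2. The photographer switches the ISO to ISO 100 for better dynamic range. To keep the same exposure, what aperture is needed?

ISO: 400 → 200 → 100 — 2 stops dropped (darker).
Need 2 stops brighter from the aperture: f/2 → f/1.4 → f/1.0.

f/1.0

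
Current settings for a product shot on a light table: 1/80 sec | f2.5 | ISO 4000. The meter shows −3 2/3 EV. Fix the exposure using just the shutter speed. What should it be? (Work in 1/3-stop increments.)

1/6s

Underexposed by 3 2/3 stops → need 3 2/3 stops brighter.
Shutter speed: 1/80 → 1/60 → 1/50 → 1/40 → 1/30 → 1/25 → 1/20 → 1/15 → 1/13 → 1/10 → 1/8 → 1/6.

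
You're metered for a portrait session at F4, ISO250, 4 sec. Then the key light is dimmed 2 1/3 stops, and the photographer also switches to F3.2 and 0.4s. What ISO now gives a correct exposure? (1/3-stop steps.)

ISO 8000

Scene light: 2 1/3 stops darker.
Aperture: f/4 → f/3.5 → f/3.2 — 2/3 stop wider (brighter).
Shutter speed: 4 → 3.2 → 2.5 → 2 → 1.6 → 1.3 → 1 → 0.8 → 0.6 → 0.5 → 0.4 — 3 1/3 stops faster (darker).
Net so far: 5 stops darker. ISO: 250 → 320 → 400 → 500 → 640 → 800 → 1000 → 1250 → 1600 → 2000 → 2500 → 3200 → 4000 → 5000 → 6400 → 8000.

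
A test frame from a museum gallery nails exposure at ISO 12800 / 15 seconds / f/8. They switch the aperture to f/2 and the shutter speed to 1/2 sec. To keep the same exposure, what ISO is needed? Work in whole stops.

Aperture: f/8 → f/5.6 → f/4 → f/2.8 → f/2 — 4 stops larger aperture (brighter).
Shutter speed: 15 → 8 → 4 → 2 → 1 → 1/2 — 5 stops shorter (darker).
Net change so far: 1 stop darker. Offset with the ISO: 12800 → 25600.

ISO 25600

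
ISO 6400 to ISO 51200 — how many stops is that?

3 stops

6400 → 12800 → 25600 → 51200 — count the steps: 3 stops.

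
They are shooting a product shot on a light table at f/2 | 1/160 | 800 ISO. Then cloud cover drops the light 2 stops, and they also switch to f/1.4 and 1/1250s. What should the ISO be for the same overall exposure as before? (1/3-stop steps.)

Scene light: 2 stops darker.
Aperture: f/2 → f/1.8 → f/1.6 → f/1.4 — 1 stop wider (brighter).
Shutter speed: 1/160 → 1/200 → 1/250 → 1/320 → 1/400 → 1/500 → 1/640 → 1/800 → 1/1000 → 1/1250 — 3 stops shorter (darker).
Net so far: 4 stops darker. ISO: 800 → 1000 → 1250 → 1600 → 2000 → 2500 → 3200 → 4000 → 5000 → 6400 → 8000 → 10000 → 12800.

ISO 12800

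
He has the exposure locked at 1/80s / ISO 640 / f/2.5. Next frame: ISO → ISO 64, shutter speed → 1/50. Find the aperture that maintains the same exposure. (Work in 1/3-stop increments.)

ISO: 640 → 500 → 400 → 320 → 250 → 200 → 160 → 125 → 100 → 80 → 64 — 3 1/3 stops lower (darker).
Shutter speed: 1/80 → 1/60 → 1/50 — 2/3 stop longer (brighter).
Net change so far: 2 2/3 stops darker. Offset with the aperture: f/2.5 → f/2.2 → f/2 → f/1.8 → f/1.6 → f/1.4 → f/1.2 → f/1.1 → f/1.0.

f/1.0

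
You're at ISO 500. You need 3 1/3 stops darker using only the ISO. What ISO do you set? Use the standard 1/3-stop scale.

ISO 50

ISO: 500 → 400 → 320 → 250 → 200 → 160 → 125 → 100 → 80 → 64 → 50 — 3 1/3 stops dropped (darker).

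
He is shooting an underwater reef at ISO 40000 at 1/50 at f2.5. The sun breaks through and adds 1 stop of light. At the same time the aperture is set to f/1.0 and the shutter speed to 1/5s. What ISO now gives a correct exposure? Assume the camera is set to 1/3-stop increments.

ISO 320

Scene light: 1 stop brighter.
Aperture: f/2.5 → f/2.2 → f/2 → f/1.8 → f/1.6 → f/1.4 → f/1.2 → f/1.1 → f/1.0 — 2 2/3 stops larger aperture (brighter).
Shutter speed: 1/50 → 1/40 → 1/30 → 1/25 → 1/20 → 1/15 → 1/13 → 1/10 → 1/8 → 1/6 → 1/5 — 3 1/3 stops slower (brighter).
Net so far: 7 stops brighter. ISO: 40000 → 32000 → 25600 → 20000 → 16000 → 12800 → 10000 → 8000 → 6400 → 5000 → 4000 → 3200 → 2500 → 2000 → 1600 → 1250 → 1000 → 800 → 640 → 500 → 400 → 320.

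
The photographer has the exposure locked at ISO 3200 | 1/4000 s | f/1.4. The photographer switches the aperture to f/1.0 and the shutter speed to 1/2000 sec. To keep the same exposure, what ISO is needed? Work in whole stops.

Aperture: f/1.4 → f/1.0 — 1 stop larger aperture (brighter).
Shutter speed: 1/4000 → 1/2000 — 1 stop slower (brighter).
Net change so far: 2 stops brighter. Offset with the ISO: 3200 → 1600 → 800.

ISO 800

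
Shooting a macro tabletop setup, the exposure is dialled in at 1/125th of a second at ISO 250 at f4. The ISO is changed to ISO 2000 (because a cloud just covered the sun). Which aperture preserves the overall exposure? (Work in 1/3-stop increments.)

ISO: 250 → 320 → 400 → 500 → 640 → 800 → 1000 → 1250 → 1600 → 2000 — 3 stops higher (brighter).
Need 3 stops darker from the aperture: f/4 → f/4.5 → f/5 → f/5.6 → f/6.3 → f/7.1 → f/8 → f/9 → f/10 → f/11.

f/11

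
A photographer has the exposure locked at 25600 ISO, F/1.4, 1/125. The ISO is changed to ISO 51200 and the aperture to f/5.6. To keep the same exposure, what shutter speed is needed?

1/15s

ISO: 25600 → 51200 — 1 stop raised (brighter).
Aperture: f/1.4 → f/2 → f/2.8 → f/4 → f/5.6 — 4 stops stopped down (darker).
Net change so far: 3 stops darker. Offset with the shutter speed: 1/125 → 1/60 → 1/30 → 1/15.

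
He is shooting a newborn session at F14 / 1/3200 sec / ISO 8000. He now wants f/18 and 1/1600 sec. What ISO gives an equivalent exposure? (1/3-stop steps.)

ISO 6400

Aperture: f/14 → f/16 → f/18 — 2/3 stop smaller aperture (darker).
Shutter speed: 1/3200 → 1/2500 → 1/2000 → 1/1600 — 1 stop slower (brighter).
Net change so far: 1/3 stop brighter. Offset with the ISO: 8000 → 6400.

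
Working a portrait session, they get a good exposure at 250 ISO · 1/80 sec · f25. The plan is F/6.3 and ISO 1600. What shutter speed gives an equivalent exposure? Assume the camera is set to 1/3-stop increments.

Aperture: f/25 → f/22 → f/20 → f/18 → f/16 → f/14 → f/13 → f/11 → f/10 → f/9 → f/8 → f/7.1 → f/6.3 — 4 stops opened up (brighter).
ISO: 250 → 320 → 400 → 500 → 640 → 800 → 1000 → 1250 → 1600 — 2 2/3 stops higher (brighter).
Net change so far: 6 2/3 stops brighter. Offset with the shutter speed: 1/80 → 1/100 → 1/125 → 1/160 → 1/200 → 1/250 → 1/320 → 1/400 → 1/500 → 1/640 → 1/800 → 1/1000 → 1/1250 → 1/1600 → 1/2000 → 1/2500 → 1/3200 → 1/4000 → 1/5000 → 1/6400 → 1/8000.

1/8000s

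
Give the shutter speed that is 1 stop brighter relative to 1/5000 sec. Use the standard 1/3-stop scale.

1/2500s

Shutter speed: 1/5000 → 1/4000 → 1/3200 → 1/2500 — 1 stop slower (brighter).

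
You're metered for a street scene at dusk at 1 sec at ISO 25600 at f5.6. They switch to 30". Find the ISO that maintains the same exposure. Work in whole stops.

ISO 800

Shutter speed: 1 → 2 → 4 → 8 → 15 → 30 — 5 stops slower (brighter).
Need 5 stops darker from the ISO: 25600 → 12800 → 6400 → 3200 → 1600 → 800.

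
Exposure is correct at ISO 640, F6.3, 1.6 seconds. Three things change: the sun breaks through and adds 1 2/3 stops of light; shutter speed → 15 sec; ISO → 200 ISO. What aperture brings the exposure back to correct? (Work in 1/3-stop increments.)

Scene light: 1 2/3 stops brighter.
Shutter speed: 1.6 → 2 → 2.5 → 3.2 → 4 → 5 → 6 → 8 → 10 → 13 → 15 — 3 1/3 stops longer (brighter).
ISO: 640 → 500 → 400 → 320 → 250 → 200 — 1 2/3 stops lower (darker).
Net so far: 3 1/3 stops brighter. Aperture: f/6.3 → f/7.1 → f/8 → f/9 → f/10 → f/11 → f/13 → f/14 → f/16 → f/18 → f/20.

f/20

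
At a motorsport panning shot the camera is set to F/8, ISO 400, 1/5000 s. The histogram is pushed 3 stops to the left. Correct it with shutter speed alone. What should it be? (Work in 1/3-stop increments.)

Underexposed by 3 stops → need 3 stops brighter.
Shutter speed: 1/5000 → 1/4000 → 1/3200 → 1/2500 → 1/2000 → 1/1600 → 1/1250 → 1/1000 → 1/800 → 1/640.

1/640s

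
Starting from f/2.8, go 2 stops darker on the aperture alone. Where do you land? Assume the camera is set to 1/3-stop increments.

f/5.6

Aperture: f/2.8 → f/3.2 → f/3.5 → f/4 → f/4.5 → f/5 → f/5.6 — 2 stops narrower (darker).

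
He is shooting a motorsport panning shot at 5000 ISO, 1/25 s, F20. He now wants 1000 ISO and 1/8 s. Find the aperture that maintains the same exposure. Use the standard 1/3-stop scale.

f/16

ISO: 5000 → 4000 → 3200 → 2500 → 2000 → 1600 → 1250 → 1000 — 2 1/3 stops dropped (darker).
Shutter speed: 1/25 → 1/20 → 1/15 → 1/13 → 1/10 → 1/8 — 1 2/3 stops longer (brighter).
Net change so far: 2/3 stop darker. Offset with the aperture: f/20 → f/18 → f/16.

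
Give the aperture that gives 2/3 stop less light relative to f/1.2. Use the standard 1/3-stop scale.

f/1.6

Aperture: f/1.2 → f/1.4 → f/1.6 — 2/3 stop stopped down (darker).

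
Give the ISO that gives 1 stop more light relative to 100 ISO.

ISO: 100 → 200 — 1 stop raised (brighter).

ISO 200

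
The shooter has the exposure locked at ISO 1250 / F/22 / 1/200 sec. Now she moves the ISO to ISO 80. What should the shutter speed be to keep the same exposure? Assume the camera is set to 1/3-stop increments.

ISO: 1250 → 1000 → 800 → 640 → 500 → 400 → 320 → 250 → 200 → 160 → 125 → 100 → 80 — 4 stops dropped (darker).
Need 4 stops brighter from the shutter speed: 1/200 → 1/160 → 1/125 → 1/100 → 1/80 → 1/60 → 1/50 → 1/40 → 1/30 → 1/25 → 1/20 → 1/15 → 1/13.

1/13s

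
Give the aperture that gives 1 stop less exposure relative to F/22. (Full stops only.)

f/32

Aperture: f/22 → f/32 — 1 stop narrower (darker).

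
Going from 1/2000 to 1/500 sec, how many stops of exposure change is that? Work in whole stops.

1/2000 → 1/1000 → 1/500 — count the steps: 2 stops.

2 stops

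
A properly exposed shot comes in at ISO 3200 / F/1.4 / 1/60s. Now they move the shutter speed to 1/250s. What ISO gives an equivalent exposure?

Shutter speed: 1/60 → 1/125 → 1/250 — 2 stops faster (darker).
Need 2 stops brighter from the ISO: 3200 → 6400 → 12800.

ISO 12800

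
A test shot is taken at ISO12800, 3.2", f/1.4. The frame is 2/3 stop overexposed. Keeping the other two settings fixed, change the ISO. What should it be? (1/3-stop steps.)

ISO 8000

Overexposed by 2/3 stop → need 2/3 stop darker.
ISO: 12800 → 10000 → 8000.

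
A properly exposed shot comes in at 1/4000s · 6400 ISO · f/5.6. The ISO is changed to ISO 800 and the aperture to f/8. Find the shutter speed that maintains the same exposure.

1/250s

ISO: 6400 → 3200 → 1600 → 800 — 3 stops dropped (darker).
Aperture: f/5.6 → f/8 — 1 stop smaller aperture (darker).
Net change so far: 4 stops darker. Offset with the shutter speed: 1/4000 → 1/2000 → 1/1000 → 1/500 → 1/250.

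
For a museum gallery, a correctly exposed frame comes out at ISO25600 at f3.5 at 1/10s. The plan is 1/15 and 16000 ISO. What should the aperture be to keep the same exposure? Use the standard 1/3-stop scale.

Shutter speed: 1/10 → 1/13 → 1/15 — 2/3 stop faster (darker).
ISO: 25600 → 20000 → 16000 — 2/3 stop lower (darker).
Net change so far: 1 1/3 stops darker. Offset with the aperture: f/3.5 → f/3.2 → f/2.8 → f/2.5 → f/2.2.

f/2.2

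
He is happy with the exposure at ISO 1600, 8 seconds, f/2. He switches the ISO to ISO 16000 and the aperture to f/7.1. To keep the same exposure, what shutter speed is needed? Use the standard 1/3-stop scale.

10 s

ISO: 1600 → 2000 → 2500 → 3200 → 4000 → 5000 → 6400 → 8000 → 10000 → 12800 → 16000 — 3 1/3 stops higher (brighter).
Aperture: f/2 → f/2.2 → f/2.5 → f/2.8 → f/3.2 → f/3.5 → f/4 → f/4.5 → f/5 → f/5.6 → f/6.3 → f/7.1 — 3 2/3 stops smaller aperture (darker).
Net change so far: 1/3 stop darker. Offset with the shutter speed: 8 → 10.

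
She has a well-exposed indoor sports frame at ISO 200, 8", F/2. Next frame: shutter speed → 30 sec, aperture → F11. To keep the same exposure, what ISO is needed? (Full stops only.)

Shutter speed: 8 → 15 → 30 — 2 stops slower (brighter).
Aperture: f/2 → f/2.8 → f/4 → f/5.6 → f/8 → f/11 — 5 stops smaller aperture (darker).
Net change so far: 3 stops darker. Offset with the ISO: 200 → 400 → 800 → 1600.

ISO 1600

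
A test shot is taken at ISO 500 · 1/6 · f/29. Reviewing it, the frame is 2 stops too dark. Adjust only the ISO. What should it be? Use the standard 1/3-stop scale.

ISO 2000

Underexposed by 2 stops → need 2 stops brighter.
ISO: 500 → 640 → 800 → 1000 → 1250 → 1600 → 2000.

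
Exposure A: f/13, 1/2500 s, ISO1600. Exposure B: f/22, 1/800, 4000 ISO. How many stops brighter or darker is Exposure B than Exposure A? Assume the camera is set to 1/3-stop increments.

1 1/3 stops brighter

Aperture: f/13 → f/14 → f/16 → f/18 → f/20 → f/22 — 1 2/3 stops narrower (darker).
Shutter speed: 1/2500 → 1/2000 → 1/1600 → 1/1250 → 1/1000 → 1/800 — 1 2/3 stops slower (brighter).
ISO: 1600 → 2000 → 2500 → 3200 → 4000 — 1 1/3 stops higher (brighter).
Net: −1 2/3 +1 2/3 +1 1/3 = +1 1/3 stops.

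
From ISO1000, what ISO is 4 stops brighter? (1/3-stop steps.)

ISO: 1000 → 1250 → 1600 → 2000 → 2500 → 3200 → 4000 → 5000 → 6400 → 8000 → 10000 → 12800 → 16000 — 4 stops higher (brighter).

ISO 16000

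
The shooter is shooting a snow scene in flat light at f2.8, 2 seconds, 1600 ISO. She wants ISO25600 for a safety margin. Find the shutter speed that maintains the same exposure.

1/8s

ISO: 1600 → 3200 → 6400 → 12800 → 25600 — 4 stops raised (brighter).
Need 4 stops darker from the shutter speed: 2 → 1 → 1/2 → 1/4 → 1/8.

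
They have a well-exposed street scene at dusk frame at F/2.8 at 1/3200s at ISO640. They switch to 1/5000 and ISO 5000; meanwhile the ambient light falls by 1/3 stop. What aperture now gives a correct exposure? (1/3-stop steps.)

f/5.6

Scene light: 1/3 stop darker.
Shutter speed: 1/3200 → 1/4000 → 1/5000 — 2/3 stop shorter (darker).
ISO: 640 → 800 → 1000 → 1250 → 1600 → 2000 → 2500 → 3200 → 4000 → 5000 — 3 stops higher (brighter).
Net so far: 2 stops brighter. Aperture: f/2.8 → f/3.2 → f/3.5 → f/4 → f/4.5 → f/5 → f/5.6.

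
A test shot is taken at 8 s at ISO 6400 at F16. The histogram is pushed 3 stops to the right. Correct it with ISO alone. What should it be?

ISO 800

Overexposed by 3 stops → need 3 stops darker.
ISO: 6400 → 3200 → 1600 → 800.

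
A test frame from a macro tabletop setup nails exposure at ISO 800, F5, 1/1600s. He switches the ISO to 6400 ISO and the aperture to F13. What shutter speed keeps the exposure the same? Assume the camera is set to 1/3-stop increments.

1/2000s

ISO: 800 → 1000 → 1250 → 1600 → 2000 → 2500 → 3200 → 4000 → 5000 → 6400 — 3 stops raised (brighter).
Aperture: f/5 → f/5.6 → f/6.3 → f/7.1 → f/8 → f/9 → f/10 → f/11 → f/13 — 2 2/3 stops narrower (darker).
Net change so far: 1/3 stop brighter. Offset with the shutter speed: 1/1600 → 1/2000.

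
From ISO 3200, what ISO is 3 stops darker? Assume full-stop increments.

ISO 400

ISO: 3200 → 1600 → 800 → 400 — 3 stops dropped (darker).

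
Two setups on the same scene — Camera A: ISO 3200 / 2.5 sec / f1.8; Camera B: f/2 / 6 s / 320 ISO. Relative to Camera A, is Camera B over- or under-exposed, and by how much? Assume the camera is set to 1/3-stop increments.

2 1/3 stops darker

Aperture: f/1.8 → f/2 — 1/3 stop smaller aperture (darker).
Shutter speed: 2.5 → 3.2 → 4 → 5 → 6 — 1 1/3 stops slower (brighter).
ISO: 3200 → 2500 → 2000 → 1600 → 1250 → 1000 → 800 → 640 → 500 → 400 → 320 — 3 1/3 stops lower (darker).
Net: −1/3 +1 1/3 −3 1/3 = −2 1/3 stops.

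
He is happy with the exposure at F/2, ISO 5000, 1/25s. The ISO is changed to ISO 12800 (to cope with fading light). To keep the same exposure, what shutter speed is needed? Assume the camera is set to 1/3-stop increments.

ISO: 5000 → 6400 → 8000 → 10000 → 12800 — 1 1/3 stops raised (brighter).
Need 1 1/3 stops darker from the shutter speed: 1/25 → 1/30 → 1/40 → 1/50 → 1/60.

1/60s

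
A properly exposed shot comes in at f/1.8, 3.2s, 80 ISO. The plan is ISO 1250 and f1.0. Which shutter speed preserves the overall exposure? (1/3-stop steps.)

1/15s

ISO: 80 → 100 → 125 → 160 → 200 → 250 → 320 → 400 → 500 → 640 → 800 → 1000 → 1250 — 4 stops raised (brighter).
Aperture: f/1.8 → f/1.6 → f/1.4 → f/1.2 → f/1.1 → f/1.0 — 1 2/3 stops opened up (brighter).
Net change so far: 5 2/3 stops brighter. Offset with the shutter speed: 3.2 → 2.5 → 2 → 1.6 → 1.3 → 1 → 0.8 → 0.6 → 0.5 → 0.4 → 0.3 → 1/4 → 1/5 → 1/6 → 1/8 → 1/10 → 1/13 → 1/15.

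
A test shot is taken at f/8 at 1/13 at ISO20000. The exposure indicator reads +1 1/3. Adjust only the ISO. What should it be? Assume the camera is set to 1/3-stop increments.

ISO 8000

Overexposed by 1 1/3 stops → need 1 1/3 stops darker.
ISO: 20000 → 16000 → 12800 → 10000 → 8000.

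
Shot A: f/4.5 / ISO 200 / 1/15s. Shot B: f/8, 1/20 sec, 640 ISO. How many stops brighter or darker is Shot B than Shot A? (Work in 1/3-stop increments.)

Aperture: f/4.5 → f/5 → f/5.6 → f/6.3 → f/7.1 → f/8 — 1 2/3 stops stopped down (darker).
Shutter speed: 1/15 → 1/20 — 1/3 stop shorter (darker).
ISO: 200 → 250 → 320 → 400 → 500 → 640 — 1 2/3 stops higher (brighter).
Net: −1 2/3 −1/3 +1 2/3 = −1/3 stops.

1/3 stop darker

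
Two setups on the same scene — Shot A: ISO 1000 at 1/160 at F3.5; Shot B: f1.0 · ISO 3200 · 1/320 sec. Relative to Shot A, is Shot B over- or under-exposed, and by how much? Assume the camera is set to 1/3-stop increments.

4 1/3 stops brighter

Aperture: f/3.5 → f/3.2 → f/2.8 → f/2.5 → f/2.2 → f/2 → f/1.8 → f/1.6 → f/1.4 → f/1.2 → f/1.1 → f/1.0 — 3 2/3 stops opened up (brighter).
Shutter speed: 1/160 → 1/200 → 1/250 → 1/320 — 1 stop faster (darker).
ISO: 1000 → 1250 → 1600 → 2000 → 2500 → 3200 — 1 2/3 stops raised (brighter).
Net: +3 2/3 −1 +1 2/3 = +4 1/3 stops.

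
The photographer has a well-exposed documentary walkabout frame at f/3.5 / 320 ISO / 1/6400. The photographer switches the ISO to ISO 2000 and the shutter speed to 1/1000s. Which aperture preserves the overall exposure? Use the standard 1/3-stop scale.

f/22

ISO: 320 → 400 → 500 → 640 → 800 → 1000 → 1250 → 1600 → 2000 — 2 2/3 stops higher (brighter).
Shutter speed: 1/6400 → 1/5000 → 1/4000 → 1/3200 → 1/2500 → 1/2000 → 1/1600 → 1/1250 → 1/1000 — 2 2/3 stops longer (brighter).
Net change so far: 5 1/3 stops brighter. Offset with the aperture: f/3.5 → f/4 → f/4.5 → f/5 → f/5.6 → f/6.3 → f/7.1 → f/8 → f/9 → f/10 → f/11 → f/13 → f/14 → f/16 → f/18 → f/20 → f/22.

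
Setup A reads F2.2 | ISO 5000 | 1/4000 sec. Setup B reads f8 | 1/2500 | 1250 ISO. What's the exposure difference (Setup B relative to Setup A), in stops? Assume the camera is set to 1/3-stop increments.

5 stops darker

Aperture: f/2.2 → f/2.5 → f/2.8 → f/3.2 → f/3.5 → f/4 → f/4.5 → f/5 → f/5.6 → f/6.3 → f/7.1 → f/8 — 3 2/3 stops narrower (darker).
Shutter speed: 1/4000 → 1/3200 → 1/2500 — 2/3 stop longer (brighter).
ISO: 5000 → 4000 → 3200 → 2500 → 2000 → 1600 → 1250 — 2 stops lower (darker).
Net: −3 2/3 +2/3 −2 = −5 stops.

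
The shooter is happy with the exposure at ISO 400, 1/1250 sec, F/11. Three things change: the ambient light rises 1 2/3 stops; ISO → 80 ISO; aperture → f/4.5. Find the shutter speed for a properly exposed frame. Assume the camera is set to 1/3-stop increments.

1/5000s

Scene light: 1 2/3 stops brighter.
ISO: 400 → 320 → 250 → 200 → 160 → 125 → 100 → 80 — 2 1/3 stops dropped (darker).
Aperture: f/11 → f/10 → f/9 → f/8 → f/7.1 → f/6.3 → f/5.6 → f/5 → f/4.5 — 2 2/3 stops larger aperture (brighter).
Net so far: 2 stops brighter. Shutter speed: 1/1250 → 1/1600 → 1/2000 → 1/2500 → 1/3200 → 1/4000 → 1/5000.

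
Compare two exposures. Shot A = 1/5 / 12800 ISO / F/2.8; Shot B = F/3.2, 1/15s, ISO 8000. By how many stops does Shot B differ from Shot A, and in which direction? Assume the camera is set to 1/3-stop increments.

2 2/3 stops darker

Aperture: f/2.8 → f/3.2 — 1/3 stop narrower (darker).
Shutter speed: 1/5 → 1/6 → 1/8 → 1/10 → 1/13 → 1/15 — 1 2/3 stops faster (darker).
ISO: 12800 → 10000 → 8000 — 2/3 stop lower (darker).
Net: −1/3 −1 2/3 −2/3 = −2 2/3 stops.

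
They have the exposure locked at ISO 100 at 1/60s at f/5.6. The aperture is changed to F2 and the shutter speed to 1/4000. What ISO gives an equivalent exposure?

ISO 800

Aperture: f/5.6 → f/4 → f/2.8 → f/2 — 3 stops wider (brighter).
Shutter speed: 1/60 → 1/125 → 1/250 → 1/500 → 1/1000 → 1/2000 → 1/4000 — 6 stops shorter (darker).
Net change so far: 3 stops darker. Offset with the ISO: 100 → 200 → 400 → 800.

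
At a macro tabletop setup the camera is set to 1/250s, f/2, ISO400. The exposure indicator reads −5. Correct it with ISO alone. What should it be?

Underexposed by 5 stops → need 5 stops brighter.
ISO: 400 → 800 → 1600 → 3200 → 6400 → 12800.

ISO 12800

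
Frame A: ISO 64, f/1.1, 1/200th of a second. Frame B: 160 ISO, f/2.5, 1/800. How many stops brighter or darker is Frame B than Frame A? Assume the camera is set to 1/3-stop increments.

3 stops darker

Aperture: f/1.1 → f/1.2 → f/1.4 → f/1.6 → f/1.8 → f/2 → f/2.2 → f/2.5 — 2 1/3 stops stopped down (darker).
Shutter speed: 1/200 → 1/250 → 1/320 → 1/400 → 1/500 → 1/640 → 1/800 — 2 stops shorter (darker).
ISO: 64 → 80 → 100 → 125 → 160 — 1 1/3 stops higher (brighter).
Net: −2 1/3 −2 +1 1/3 = −3 stops.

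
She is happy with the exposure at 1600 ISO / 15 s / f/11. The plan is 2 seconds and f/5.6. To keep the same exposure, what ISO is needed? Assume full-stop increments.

ISO 3200

Shutter speed: 15 → 8 → 4 → 2 — 3 stops faster (darker).
Aperture: f/11 → f/8 → f/5.6 — 2 stops larger aperture (brighter).
Net change so far: 1 stop darker. Offset with the ISO: 1600 → 3200.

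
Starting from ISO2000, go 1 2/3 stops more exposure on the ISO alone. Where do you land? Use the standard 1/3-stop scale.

ISO 6400

ISO: 2000 → 2500 → 3200 → 4000 → 5000 → 6400 — 1 2/3 stops higher (brighter).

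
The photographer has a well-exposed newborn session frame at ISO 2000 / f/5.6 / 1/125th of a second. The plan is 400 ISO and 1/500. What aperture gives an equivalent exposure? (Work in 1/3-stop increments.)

f/1.2

ISO: 2000 → 1600 → 1250 → 1000 → 800 → 640 → 500 → 400 — 2 1/3 stops lower (darker).
Shutter speed: 1/125 → 1/160 → 1/200 → 1/250 → 1/320 → 1/400 → 1/500 — 2 stops shorter (darker).
Net change so far: 4 1/3 stops darker. Offset with the aperture: f/5.6 → f/5 → f/4.5 → f/4 → f/3.5 → f/3.2 → f/2.8 → f/2.5 → f/2.2 → f/2 → f/1.8 → f/1.6 → f/1.4 → f/1.2.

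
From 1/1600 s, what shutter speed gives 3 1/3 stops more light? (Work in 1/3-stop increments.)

1/160s

Shutter speed: 1/1600 → 1/1250 → 1/1000 → 1/800 → 1/640 → 1/500 → 1/400 → 1/320 → 1/250 → 1/200 → 1/160 — 3 1/3 stops slower (brighter).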